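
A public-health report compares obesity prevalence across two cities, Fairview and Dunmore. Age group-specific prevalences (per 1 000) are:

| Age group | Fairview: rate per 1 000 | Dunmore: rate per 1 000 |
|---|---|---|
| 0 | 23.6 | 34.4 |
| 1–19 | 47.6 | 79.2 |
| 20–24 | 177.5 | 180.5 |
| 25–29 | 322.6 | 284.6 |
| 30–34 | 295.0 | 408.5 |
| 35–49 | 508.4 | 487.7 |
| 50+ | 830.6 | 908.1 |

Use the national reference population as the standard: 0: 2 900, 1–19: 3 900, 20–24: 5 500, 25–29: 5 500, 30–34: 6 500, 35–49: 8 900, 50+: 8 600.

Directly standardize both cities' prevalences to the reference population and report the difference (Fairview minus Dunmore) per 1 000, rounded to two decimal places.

-28.28

Standard total = 41 800; weights = 0.0694, 0.0933, 0.1316, 0.1316, 0.1555, 0.2129, 0.2057.
Fairview: 0.0694×23.6 + 0.0933×47.6 + 0.1316×177.5 + 0.1316×322.6 + 0.1555×295.0 + 0.2129×508.4 + 0.2057×830.6 = 396.8911 per 1 000.
Dunmore: 0.0694×34.4 + 0.0933×79.2 + 0.1316×180.5 + 0.1316×284.6 + 0.1555×408.5 + 0.2129×487.7 + 0.2057×908.1 = 425.1706 per 1 000.
Difference = 396.8911 − 425.1706 = -28.2794.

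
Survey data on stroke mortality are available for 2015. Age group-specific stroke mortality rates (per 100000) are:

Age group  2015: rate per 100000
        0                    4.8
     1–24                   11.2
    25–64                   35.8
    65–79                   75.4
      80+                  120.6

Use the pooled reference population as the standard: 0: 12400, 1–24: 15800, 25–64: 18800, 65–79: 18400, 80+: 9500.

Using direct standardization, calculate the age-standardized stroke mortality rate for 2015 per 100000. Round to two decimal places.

45.96

Standard total = 74900; weights = 0.1656, 0.2109, 0.2510, 0.2457, 0.1268.
Standardized rate: 0.1656×4.8 + 0.2109×11.2 + 0.2510×35.8 + 0.2457×75.4 + 0.1268×120.6 = 45.9623 per 100000.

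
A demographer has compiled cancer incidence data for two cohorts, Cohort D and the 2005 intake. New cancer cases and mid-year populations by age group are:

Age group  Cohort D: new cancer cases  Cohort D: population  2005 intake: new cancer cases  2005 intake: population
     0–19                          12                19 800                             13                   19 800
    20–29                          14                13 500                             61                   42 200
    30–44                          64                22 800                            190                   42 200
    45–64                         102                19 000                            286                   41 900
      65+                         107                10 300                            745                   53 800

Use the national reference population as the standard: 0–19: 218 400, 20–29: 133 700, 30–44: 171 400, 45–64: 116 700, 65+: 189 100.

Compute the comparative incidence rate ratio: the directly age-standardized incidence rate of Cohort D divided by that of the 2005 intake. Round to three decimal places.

0.739

Age-specific rates per 100 000 for Cohort D: 60.61, 103.70, 280.70, 536.84, 1038.83.
For the 2005 intake: 65.66, 144.55, 450.24, 682.58, 1384.76.
Standard total = 829 300; weights = 0.2634, 0.1612, 0.2067, 0.1407, 0.2280.
Cohort D: 0.2634×60.61 + 0.1612×103.70 + 0.2067×280.70 + 0.1407×536.84 + 0.2280×1038.83 = 403.1195 per 100 000.
The 2005 intake: 0.2634×65.66 + 0.1612×144.55 + 0.2067×450.24 + 0.1407×682.58 + 0.2280×1384.76 = 545.4611 per 100 000.
Ratio = 403.1195 ÷ 545.4611 = 0.73904.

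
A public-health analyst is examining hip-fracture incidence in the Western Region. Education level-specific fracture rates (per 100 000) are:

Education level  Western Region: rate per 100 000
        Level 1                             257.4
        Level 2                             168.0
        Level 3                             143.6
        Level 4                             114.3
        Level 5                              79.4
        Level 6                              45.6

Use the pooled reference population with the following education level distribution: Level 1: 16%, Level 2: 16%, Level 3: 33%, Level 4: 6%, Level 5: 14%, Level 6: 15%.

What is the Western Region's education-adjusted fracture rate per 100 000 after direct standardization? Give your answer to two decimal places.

Standard weights: 0.16, 0.16, 0.33, 0.06, 0.14, 0.15.
Standardized rate: 0.1600×257.4 + 0.1600×168.0 + 0.3300×143.6 + 0.0600×114.3 + 0.1400×79.4 + 0.1500×45.6 = 140.2660 per 100 000.

140.27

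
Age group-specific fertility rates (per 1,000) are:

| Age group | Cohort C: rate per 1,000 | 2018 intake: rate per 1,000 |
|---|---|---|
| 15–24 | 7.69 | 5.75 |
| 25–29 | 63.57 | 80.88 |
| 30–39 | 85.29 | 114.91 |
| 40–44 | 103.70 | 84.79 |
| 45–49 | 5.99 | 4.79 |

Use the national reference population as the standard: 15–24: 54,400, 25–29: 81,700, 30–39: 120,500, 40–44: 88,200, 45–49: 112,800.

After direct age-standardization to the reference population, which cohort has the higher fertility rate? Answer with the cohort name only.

2018 intake

Standard total = 457,600; weights = 0.1189, 0.1785, 0.2633, 0.1927, 0.2465.
Cohort C: 0.1189×7.69 + 0.1785×63.57 + 0.2633×85.29 + 0.1927×103.70 + 0.2465×5.99 = 56.1876 per 1,000.
The 2018 intake: 0.1189×5.75 + 0.1785×80.88 + 0.2633×114.91 + 0.1927×84.79 + 0.2465×4.79 = 62.9068 per 1,000.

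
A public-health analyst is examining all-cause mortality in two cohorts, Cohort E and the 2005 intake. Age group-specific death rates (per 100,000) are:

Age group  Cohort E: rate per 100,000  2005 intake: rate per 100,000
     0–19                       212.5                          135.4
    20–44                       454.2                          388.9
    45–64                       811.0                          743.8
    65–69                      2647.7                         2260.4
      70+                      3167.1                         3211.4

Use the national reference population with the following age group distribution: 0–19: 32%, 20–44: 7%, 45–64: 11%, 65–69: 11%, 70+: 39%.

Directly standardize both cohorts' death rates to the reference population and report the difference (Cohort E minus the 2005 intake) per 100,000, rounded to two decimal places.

Standard weights: 0.32, 0.07, 0.11, 0.11, 0.39.
Cohort E: 0.3200×212.5 + 0.0700×454.2 + 0.1100×811.0 + 0.1100×2647.7 + 0.3900×3167.1 = 1715.4200 per 100,000.
The 2005 intake: 0.3200×135.4 + 0.0700×388.9 + 0.1100×743.8 + 0.1100×2260.4 + 0.3900×3211.4 = 1653.4590 per 100,000.
Difference = 1715.4200 − 1653.4590 = 61.9610.

61.96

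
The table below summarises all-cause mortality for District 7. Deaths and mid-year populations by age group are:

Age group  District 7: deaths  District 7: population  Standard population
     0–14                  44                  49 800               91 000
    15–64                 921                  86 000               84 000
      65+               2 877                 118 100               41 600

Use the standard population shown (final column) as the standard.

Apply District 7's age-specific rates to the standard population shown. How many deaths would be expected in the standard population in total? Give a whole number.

1993

Age-specific rates per 100 000 for District 7: 88.35, 1070.93, 2436.07.
Expected deaths = Σ (standard pop × age-specific rate ÷ 100 000)
= 91 000×88.35/100 000 + 84 000×1070.93/100 000 + 41 600×2436.07/100 000
= 80.40 + 899.58 + 1013.41 = 1993.39.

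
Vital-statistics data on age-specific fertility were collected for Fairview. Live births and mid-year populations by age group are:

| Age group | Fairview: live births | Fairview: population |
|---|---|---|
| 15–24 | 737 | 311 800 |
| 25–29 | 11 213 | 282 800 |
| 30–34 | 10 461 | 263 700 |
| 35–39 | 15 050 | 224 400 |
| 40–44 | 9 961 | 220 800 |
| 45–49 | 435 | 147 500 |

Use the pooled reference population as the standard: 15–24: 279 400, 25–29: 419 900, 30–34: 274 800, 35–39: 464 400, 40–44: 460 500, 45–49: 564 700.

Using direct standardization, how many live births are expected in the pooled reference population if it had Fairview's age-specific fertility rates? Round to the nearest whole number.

81797

Age-specific rates per 1 000 for Fairview: 2.364, 39.650, 39.670, 67.068, 45.113, 2.949.
Expected live births = Σ (standard pop × age-specific rate ÷ 1 000)
= 279 400×2.364/1 000 + 419 900×39.650/1 000 + 274 800×39.670/1 000 + 464 400×67.068/1 000 + 460 500×45.113/1 000 + 564 700×2.949/1 000
= 660.42 + 16649.01 + 10901.34 + 31146.26 + 20774.64 + 1665.39 = 81797.04.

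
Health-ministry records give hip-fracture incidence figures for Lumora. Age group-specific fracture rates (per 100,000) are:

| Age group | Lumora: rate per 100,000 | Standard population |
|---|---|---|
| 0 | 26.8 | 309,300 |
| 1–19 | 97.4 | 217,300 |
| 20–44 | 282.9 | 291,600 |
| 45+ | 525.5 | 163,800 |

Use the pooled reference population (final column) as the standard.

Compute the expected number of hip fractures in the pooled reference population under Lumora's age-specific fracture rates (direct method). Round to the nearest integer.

Expected hip fractures = Σ (standard pop × age-specific rate ÷ 100,000)
= 309,300×26.8/100,000 + 217,300×97.4/100,000 + 291,600×282.9/100,000 + 163,800×525.5/100,000
= 82.89 + 211.65 + 824.94 + 860.77 = 1980.25.

1980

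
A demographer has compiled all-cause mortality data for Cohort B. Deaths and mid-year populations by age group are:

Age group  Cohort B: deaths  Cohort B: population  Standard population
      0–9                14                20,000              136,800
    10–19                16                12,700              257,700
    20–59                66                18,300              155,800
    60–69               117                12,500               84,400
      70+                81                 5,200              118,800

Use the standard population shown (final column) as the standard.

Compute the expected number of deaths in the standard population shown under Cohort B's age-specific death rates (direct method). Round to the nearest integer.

3623

Age-specific rates per 1,000 for Cohort B: 0.700, 1.260, 3.607, 9.360, 15.577.
Expected deaths = Σ (standard pop × age-specific rate ÷ 1,000)
= 136,800×0.700/1,000 + 257,700×1.260/1,000 + 155,800×3.607/1,000 + 84,400×9.360/1,000 + 118,800×15.577/1,000
= 95.76 + 324.66 + 561.90 + 789.98 + 1850.54 = 3622.85.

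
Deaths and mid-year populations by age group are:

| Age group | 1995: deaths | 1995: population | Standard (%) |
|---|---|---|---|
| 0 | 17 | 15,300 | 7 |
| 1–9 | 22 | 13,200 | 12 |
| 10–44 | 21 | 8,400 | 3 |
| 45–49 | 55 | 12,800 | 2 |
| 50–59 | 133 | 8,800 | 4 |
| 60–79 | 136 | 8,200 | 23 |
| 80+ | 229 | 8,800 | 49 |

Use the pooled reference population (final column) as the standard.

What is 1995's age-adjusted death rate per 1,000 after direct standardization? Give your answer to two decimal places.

17.61

Age-specific rates per 1,000 for 1995: 1.111, 1.667, 2.500, 4.297, 15.114, 16.585, 26.023.
Standard weights: 0.07, 0.12, 0.03, 0.02, 0.04, 0.23, 0.49.
Standardized rate: 0.0700×1.111 + 0.1200×1.667 + 0.0300×2.500 + 0.0200×4.297 + 0.0400×15.114 + 0.2300×16.585 + 0.4900×26.023 = 17.6090 per 1,000.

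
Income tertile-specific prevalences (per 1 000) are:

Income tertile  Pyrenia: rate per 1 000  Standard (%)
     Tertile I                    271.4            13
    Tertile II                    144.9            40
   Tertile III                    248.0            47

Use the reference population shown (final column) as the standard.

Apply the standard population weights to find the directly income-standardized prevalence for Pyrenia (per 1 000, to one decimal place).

Standard weights: 0.13, 0.40, 0.47.
Standardized rate: 0.1300×271.4 + 0.4000×144.9 + 0.4700×248.0 = 209.8020 per 1 000.

209.8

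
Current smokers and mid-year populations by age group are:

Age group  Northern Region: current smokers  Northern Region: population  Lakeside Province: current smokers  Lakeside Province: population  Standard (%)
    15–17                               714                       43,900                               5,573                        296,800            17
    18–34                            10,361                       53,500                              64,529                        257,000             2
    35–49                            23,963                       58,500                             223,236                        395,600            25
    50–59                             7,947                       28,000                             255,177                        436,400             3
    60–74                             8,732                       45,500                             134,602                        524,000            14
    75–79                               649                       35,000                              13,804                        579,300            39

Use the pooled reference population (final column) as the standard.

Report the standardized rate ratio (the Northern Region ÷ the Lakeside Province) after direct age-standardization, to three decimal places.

Age-specific rates per 1,000 for the Northern Region: 16.264, 193.664, 409.624, 283.821, 191.912, 18.543.
For the Lakeside Province: 18.777, 251.086, 564.297, 584.732, 256.874, 23.829.
Standard weights: 0.17, 0.02, 0.25, 0.03, 0.14, 0.39.
The Northern Region: 0.1700×16.264 + 0.0200×193.664 + 0.2500×409.624 + 0.0300×283.821 + 0.1400×191.912 + 0.3900×18.543 = 151.6582 per 1,000.
The Lakeside Province: 0.1700×18.777 + 0.0200×251.086 + 0.2500×564.297 + 0.0300×584.732 + 0.1400×256.874 + 0.3900×23.829 = 212.0857 per 1,000.
Ratio = 151.6582 ÷ 212.0857 = 0.71508.

0.715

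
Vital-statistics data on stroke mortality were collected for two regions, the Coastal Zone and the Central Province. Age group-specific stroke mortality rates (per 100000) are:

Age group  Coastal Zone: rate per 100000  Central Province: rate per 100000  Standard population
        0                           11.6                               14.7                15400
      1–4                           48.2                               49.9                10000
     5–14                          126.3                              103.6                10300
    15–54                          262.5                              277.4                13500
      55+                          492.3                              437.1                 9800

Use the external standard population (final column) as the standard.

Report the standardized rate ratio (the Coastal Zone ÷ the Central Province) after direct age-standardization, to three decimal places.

Standard total = 59000; weights = 0.2610, 0.1695, 0.1746, 0.2288, 0.1661.
The Coastal Zone: 0.2610×11.6 + 0.1695×48.2 + 0.1746×126.3 + 0.2288×262.5 + 0.1661×492.3 = 175.0817 per 100000.
The Central Province: 0.2610×14.7 + 0.1695×49.9 + 0.1746×103.6 + 0.2288×277.4 + 0.1661×437.1 = 166.4566 per 100000.
Ratio = 175.0817 ÷ 166.4566 = 1.05182.

1.052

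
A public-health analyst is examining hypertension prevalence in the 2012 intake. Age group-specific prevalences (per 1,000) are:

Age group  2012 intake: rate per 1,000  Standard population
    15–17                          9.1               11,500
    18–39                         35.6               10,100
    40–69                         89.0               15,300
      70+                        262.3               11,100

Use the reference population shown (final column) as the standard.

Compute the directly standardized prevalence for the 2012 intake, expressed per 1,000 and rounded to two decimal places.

Standard total = 48,000; weights = 0.2396, 0.2104, 0.3187, 0.2313.
Standardized rate: 0.2396×9.1 + 0.2104×35.6 + 0.3187×89.0 + 0.2313×262.3 = 98.6967 per 1,000.

98.70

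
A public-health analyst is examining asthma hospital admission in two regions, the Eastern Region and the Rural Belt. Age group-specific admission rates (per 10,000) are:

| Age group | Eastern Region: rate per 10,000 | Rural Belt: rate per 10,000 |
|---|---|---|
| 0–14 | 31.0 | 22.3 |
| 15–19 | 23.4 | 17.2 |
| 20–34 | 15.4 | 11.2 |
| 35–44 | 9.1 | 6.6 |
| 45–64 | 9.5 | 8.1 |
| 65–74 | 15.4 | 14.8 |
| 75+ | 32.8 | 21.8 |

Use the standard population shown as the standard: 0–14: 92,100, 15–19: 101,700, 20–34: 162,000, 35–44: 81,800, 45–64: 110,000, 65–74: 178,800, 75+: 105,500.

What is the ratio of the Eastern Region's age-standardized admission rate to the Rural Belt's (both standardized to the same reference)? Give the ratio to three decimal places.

1.312

Standard total = 831,900; weights = 0.1107, 0.1223, 0.1947, 0.0983, 0.1322, 0.2149, 0.1268.
The Eastern Region: 0.1107×31.0 + 0.1223×23.4 + 0.1947×15.4 + 0.0983×9.1 + 0.1322×9.5 + 0.2149×15.4 + 0.1268×32.8 = 18.9121 per 10,000.
The Rural Belt: 0.1107×22.3 + 0.1223×17.2 + 0.1947×11.2 + 0.0983×6.6 + 0.1322×8.1 + 0.2149×14.8 + 0.1268×21.8 = 14.4182 per 10,000.
Ratio = 18.9121 ÷ 14.4182 = 1.31168.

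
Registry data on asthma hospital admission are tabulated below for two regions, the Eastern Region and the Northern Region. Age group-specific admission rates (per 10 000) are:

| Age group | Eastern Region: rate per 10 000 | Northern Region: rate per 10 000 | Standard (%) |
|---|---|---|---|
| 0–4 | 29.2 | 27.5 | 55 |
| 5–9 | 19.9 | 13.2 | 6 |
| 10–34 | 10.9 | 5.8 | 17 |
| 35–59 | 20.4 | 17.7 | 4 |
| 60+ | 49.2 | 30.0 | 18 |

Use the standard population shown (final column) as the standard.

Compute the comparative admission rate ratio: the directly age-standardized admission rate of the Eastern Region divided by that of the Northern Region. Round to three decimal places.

Standard weights: 0.55, 0.06, 0.17, 0.04, 0.18.
The Eastern Region: 0.5500×29.2 + 0.0600×19.9 + 0.1700×10.9 + 0.0400×20.4 + 0.1800×49.2 = 28.7790 per 10 000.
The Northern Region: 0.5500×27.5 + 0.0600×13.2 + 0.1700×5.8 + 0.0400×17.7 + 0.1800×30.0 = 23.0110 per 10 000.
Ratio = 28.7790 ÷ 23.0110 = 1.25066.

1.251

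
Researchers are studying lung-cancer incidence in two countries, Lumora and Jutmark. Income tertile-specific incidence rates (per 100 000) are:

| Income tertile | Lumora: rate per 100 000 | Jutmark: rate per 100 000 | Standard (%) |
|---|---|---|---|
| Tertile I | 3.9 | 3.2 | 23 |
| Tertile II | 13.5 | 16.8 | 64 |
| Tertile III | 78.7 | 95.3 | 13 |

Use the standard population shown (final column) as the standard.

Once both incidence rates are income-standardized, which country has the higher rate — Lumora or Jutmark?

Standard weights: 0.23, 0.64, 0.13.
Lumora: 0.2300×3.9 + 0.6400×13.5 + 0.1300×78.7 = 19.7680 per 100 000.
Jutmark: 0.2300×3.2 + 0.6400×16.8 + 0.1300×95.3 = 23.8770 per 100 000.

Jutmark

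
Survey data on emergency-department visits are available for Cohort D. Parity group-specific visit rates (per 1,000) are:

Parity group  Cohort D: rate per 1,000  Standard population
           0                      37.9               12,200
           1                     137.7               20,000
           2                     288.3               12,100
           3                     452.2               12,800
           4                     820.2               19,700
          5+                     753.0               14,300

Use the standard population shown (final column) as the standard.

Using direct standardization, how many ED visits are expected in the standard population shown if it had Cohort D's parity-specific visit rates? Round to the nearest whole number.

Expected ED visits = Σ (standard pop × parity-specific rate ÷ 1,000)
= 12,200×37.9/1,000 + 20,000×137.7/1,000 + 12,100×288.3/1,000 + 12,800×452.2/1,000 + 19,700×820.2/1,000 + 14,300×753.0/1,000
= 462.38 + 2754.00 + 3488.43 + 5788.16 + 16157.94 + 10767.90 = 39418.81.

39419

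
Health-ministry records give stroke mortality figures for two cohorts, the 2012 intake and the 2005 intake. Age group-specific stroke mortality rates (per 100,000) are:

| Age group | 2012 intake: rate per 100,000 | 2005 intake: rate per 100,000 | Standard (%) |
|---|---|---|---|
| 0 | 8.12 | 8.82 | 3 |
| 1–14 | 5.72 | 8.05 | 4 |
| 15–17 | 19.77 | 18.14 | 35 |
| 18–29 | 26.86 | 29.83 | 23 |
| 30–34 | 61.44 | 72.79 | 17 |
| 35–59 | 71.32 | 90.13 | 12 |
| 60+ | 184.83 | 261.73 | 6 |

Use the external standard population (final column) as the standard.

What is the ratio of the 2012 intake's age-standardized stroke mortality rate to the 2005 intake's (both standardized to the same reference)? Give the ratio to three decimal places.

Standard weights: 0.03, 0.04, 0.35, 0.23, 0.17, 0.12, 0.06.
The 2012 intake: 0.0300×8.12 + 0.0400×5.72 + 0.3500×19.77 + 0.2300×26.86 + 0.1700×61.44 + 0.1200×71.32 + 0.0600×184.83 = 43.6627 per 100,000.
The 2005 intake: 0.0300×8.82 + 0.0400×8.05 + 0.3500×18.14 + 0.2300×29.83 + 0.1700×72.79 + 0.1200×90.13 + 0.0600×261.73 = 52.6902 per 100,000.
Ratio = 43.6627 ÷ 52.6902 = 0.82867.

0.829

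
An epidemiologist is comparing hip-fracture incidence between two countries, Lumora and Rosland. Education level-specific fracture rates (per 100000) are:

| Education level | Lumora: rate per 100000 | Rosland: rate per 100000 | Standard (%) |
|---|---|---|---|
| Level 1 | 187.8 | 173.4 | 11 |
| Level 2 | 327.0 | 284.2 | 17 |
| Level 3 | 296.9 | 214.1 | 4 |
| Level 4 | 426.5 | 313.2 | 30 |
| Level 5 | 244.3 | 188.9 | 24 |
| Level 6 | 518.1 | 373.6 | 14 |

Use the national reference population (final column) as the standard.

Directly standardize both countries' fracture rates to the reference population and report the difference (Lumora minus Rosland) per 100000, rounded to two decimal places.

79.69

Standard weights: 0.11, 0.17, 0.04, 0.30, 0.24, 0.14.
Lumora: 0.1100×187.8 + 0.1700×327.0 + 0.0400×296.9 + 0.3000×426.5 + 0.2400×244.3 + 0.1400×518.1 = 347.2400 per 100000.
Rosland: 0.1100×173.4 + 0.1700×284.2 + 0.0400×214.1 + 0.3000×313.2 + 0.2400×188.9 + 0.1400×373.6 = 267.5520 per 100000.
Difference = 347.2400 − 267.5520 = 79.6880.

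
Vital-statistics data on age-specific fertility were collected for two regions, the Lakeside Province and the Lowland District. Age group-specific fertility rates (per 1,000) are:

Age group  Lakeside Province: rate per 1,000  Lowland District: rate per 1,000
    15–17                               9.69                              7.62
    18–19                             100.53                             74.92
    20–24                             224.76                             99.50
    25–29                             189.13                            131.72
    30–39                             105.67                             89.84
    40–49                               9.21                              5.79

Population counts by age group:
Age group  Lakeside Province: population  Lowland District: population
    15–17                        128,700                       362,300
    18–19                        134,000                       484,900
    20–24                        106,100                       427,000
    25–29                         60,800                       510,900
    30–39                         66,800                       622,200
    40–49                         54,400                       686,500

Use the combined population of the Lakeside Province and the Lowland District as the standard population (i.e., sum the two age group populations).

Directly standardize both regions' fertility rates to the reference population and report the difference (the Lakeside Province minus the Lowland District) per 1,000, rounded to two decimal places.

Combined standard total = 3,644,600; weights = 0.1347, 0.1698, 0.1463, 0.1569, 0.1890, 0.2033.
The Lakeside Province: 0.1347×9.69 + 0.1698×100.53 + 0.1463×224.76 + 0.1569×189.13 + 0.1890×105.67 + 0.2033×9.21 = 102.7688 per 1,000.
The Lowland District: 0.1347×7.62 + 0.1698×74.92 + 0.1463×99.50 + 0.1569×131.72 + 0.1890×89.84 + 0.2033×5.79 = 67.1258 per 1,000.
Difference = 102.7688 − 67.1258 = 35.6430.

35.64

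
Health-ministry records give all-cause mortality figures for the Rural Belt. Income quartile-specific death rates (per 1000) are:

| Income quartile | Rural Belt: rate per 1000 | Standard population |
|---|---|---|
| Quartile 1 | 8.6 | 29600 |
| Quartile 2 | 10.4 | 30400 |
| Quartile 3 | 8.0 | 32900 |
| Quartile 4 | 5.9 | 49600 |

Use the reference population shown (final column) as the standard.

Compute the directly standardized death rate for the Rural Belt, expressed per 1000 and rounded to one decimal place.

7.9

Standard total = 142500; weights = 0.2077, 0.2133, 0.2309, 0.3481.
Standardized rate: 0.2077×8.6 + 0.2133×10.4 + 0.2309×8.0 + 0.3481×5.9 = 7.9057 per 1000.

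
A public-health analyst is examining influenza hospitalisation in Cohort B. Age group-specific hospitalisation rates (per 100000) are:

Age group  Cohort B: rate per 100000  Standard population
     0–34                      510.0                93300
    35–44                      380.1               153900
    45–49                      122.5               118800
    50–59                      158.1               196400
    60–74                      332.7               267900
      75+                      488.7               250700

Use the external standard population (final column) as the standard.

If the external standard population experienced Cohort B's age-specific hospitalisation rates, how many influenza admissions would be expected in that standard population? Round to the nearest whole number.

Expected influenza admissions = Σ (standard pop × age-specific rate ÷ 100000)
= 93300×510.0/100000 + 153900×380.1/100000 + 118800×122.5/100000 + 196400×158.1/100000 + 267900×332.7/100000 + 250700×488.7/100000
= 475.83 + 584.97 + 145.53 + 310.51 + 891.30 + 1225.17 = 3633.32.

3633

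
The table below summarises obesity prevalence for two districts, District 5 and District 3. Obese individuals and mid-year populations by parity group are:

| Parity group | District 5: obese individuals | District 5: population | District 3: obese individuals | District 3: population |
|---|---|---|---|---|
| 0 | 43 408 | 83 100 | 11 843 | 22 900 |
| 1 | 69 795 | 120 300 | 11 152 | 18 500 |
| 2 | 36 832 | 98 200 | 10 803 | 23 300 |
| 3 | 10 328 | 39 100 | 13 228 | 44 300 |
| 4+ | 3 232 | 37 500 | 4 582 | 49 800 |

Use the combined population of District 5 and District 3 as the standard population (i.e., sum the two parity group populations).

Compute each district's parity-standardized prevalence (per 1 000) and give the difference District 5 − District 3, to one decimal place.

Parity-specific rates per 1 000 for District 5: 522.359, 580.175, 375.071, 264.143, 86.187.
For District 3: 517.162, 602.811, 463.648, 298.600, 92.008.
Combined standard total = 537 000; weights = 0.1974, 0.2585, 0.2263, 0.1553, 0.1626.
District 5: 0.1974×522.359 + 0.2585×580.175 + 0.2263×375.071 + 0.1553×264.143 + 0.1626×86.187 = 392.9666 per 1 000.
District 3: 0.1974×517.162 + 0.2585×602.811 + 0.2263×463.648 + 0.1553×298.600 + 0.1626×92.008 = 424.1305 per 1 000.
Difference = 392.9666 − 424.1305 = -31.1640.

-31.2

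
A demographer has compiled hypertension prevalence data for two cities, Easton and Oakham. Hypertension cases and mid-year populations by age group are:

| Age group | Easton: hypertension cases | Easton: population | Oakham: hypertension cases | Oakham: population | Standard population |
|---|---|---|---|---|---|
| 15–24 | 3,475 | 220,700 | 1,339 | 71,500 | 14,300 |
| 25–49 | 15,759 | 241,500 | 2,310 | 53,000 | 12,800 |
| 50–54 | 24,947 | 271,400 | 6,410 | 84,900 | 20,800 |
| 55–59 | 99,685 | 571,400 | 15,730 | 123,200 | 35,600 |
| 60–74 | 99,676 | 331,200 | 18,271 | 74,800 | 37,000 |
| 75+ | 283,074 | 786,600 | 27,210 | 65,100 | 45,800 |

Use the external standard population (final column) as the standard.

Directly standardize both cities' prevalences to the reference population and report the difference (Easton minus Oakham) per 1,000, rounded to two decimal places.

10.09

Age-specific rates per 1,000 for Easton: 15.745, 65.255, 91.920, 174.457, 300.954, 359.870.
For Oakham: 18.727, 43.585, 75.501, 127.679, 244.265, 417.972.
Standard total = 166,300; weights = 0.0860, 0.0770, 0.1251, 0.2141, 0.2225, 0.2754.
Easton: 0.0860×15.745 + 0.0770×65.255 + 0.1251×91.920 + 0.2141×174.457 + 0.2225×300.954 + 0.2754×359.870 = 221.2892 per 1,000.
Oakham: 0.0860×18.727 + 0.0770×43.585 + 0.1251×75.501 + 0.2141×127.679 + 0.2225×244.265 + 0.2754×417.972 = 211.1989 per 1,000.
Difference = 221.2892 − 211.1989 = 10.0903.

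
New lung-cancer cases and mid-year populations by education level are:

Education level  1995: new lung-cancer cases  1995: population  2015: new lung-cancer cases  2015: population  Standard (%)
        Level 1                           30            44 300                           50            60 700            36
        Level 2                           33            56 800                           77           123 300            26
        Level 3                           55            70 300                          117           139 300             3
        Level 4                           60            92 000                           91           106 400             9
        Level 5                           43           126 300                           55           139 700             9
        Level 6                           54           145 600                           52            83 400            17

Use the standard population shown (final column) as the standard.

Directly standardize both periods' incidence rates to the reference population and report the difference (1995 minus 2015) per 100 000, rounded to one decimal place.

Education-specific rates per 100 000 for 1995: 67.72, 58.10, 78.24, 65.22, 34.05, 37.09.
For 2015: 82.37, 62.45, 83.99, 85.53, 39.37, 62.35.
Standard weights: 0.36, 0.26, 0.03, 0.09, 0.09, 0.17.
1995: 0.3600×67.72 + 0.2600×58.10 + 0.0300×78.24 + 0.0900×65.22 + 0.0900×34.05 + 0.1700×37.09 = 57.0706 per 100 000.
2015: 0.3600×82.37 + 0.2600×62.45 + 0.0300×83.99 + 0.0900×85.53 + 0.0900×39.37 + 0.1700×62.35 = 70.2508 per 100 000.
Difference = 57.0706 − 70.2508 = -13.1802.

-13.2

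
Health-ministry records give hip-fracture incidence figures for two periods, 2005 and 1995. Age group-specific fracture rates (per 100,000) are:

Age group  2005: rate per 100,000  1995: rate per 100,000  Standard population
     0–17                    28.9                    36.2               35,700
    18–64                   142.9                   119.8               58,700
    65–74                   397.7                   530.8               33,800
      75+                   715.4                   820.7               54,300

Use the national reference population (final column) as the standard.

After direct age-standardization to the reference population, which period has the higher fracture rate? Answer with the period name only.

Standard total = 182,500; weights = 0.1956, 0.3216, 0.1852, 0.2975.
2005: 0.1956×28.9 + 0.3216×142.9 + 0.1852×397.7 + 0.2975×715.4 = 338.1284 per 100,000.
1995: 0.1956×36.2 + 0.3216×119.8 + 0.1852×530.8 + 0.2975×820.7 = 388.1077 per 100,000.

1995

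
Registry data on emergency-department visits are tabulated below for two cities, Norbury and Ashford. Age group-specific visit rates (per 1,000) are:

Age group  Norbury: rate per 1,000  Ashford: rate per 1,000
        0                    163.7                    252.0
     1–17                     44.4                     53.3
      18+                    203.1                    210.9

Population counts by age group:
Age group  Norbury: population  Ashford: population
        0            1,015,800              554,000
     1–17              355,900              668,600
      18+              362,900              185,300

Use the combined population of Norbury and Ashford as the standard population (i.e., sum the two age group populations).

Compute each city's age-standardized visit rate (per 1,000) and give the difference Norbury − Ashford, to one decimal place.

-48.4

Combined standard total = 3,142,500; weights = 0.4995, 0.3260, 0.1744.
Norbury: 0.4995×163.7 + 0.3260×44.4 + 0.1744×203.1 = 131.6797 per 1,000.
Ashford: 0.4995×252.0 + 0.3260×53.3 + 0.1744×210.9 = 180.0512 per 1,000.
Difference = 131.6797 − 180.0512 = -48.3715.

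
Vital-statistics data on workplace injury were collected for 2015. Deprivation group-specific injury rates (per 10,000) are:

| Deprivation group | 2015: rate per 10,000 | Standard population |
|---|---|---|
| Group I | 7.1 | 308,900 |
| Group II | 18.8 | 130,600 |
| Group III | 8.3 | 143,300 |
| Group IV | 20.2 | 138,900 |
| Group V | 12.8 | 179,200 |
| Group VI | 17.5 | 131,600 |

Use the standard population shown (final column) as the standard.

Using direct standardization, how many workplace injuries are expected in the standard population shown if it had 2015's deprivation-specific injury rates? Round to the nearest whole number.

1324

Expected workplace injuries = Σ (standard pop × deprivation-specific rate ÷ 10,000)
= 308,900×7.1/10,000 + 130,600×18.8/10,000 + 143,300×8.3/10,000 + 138,900×20.2/10,000 + 179,200×12.8/10,000 + 131,600×17.5/10,000
= 219.32 + 245.53 + 118.94 + 280.58 + 229.38 + 230.30 = 1324.04.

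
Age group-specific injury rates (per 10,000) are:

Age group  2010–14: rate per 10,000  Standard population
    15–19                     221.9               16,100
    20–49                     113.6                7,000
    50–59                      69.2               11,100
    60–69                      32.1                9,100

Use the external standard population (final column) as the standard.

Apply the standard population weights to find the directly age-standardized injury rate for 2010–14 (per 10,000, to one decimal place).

Standard total = 43,300; weights = 0.3718, 0.1617, 0.2564, 0.2102.
Standardized rate: 0.3718×221.9 + 0.1617×113.6 + 0.2564×69.2 + 0.2102×32.1 = 125.3584 per 10,000.

125.4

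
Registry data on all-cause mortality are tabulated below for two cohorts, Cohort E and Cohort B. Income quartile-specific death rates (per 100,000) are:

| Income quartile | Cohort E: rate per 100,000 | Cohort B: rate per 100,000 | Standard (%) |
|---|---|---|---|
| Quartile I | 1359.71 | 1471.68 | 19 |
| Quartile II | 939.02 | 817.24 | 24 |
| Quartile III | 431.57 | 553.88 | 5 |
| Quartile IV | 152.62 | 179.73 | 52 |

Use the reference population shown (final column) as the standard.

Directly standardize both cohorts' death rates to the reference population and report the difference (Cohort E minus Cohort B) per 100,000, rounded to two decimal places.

-12.26

Standard weights: 0.19, 0.24, 0.05, 0.52.
Cohort E: 0.1900×1359.71 + 0.2400×939.02 + 0.0500×431.57 + 0.5200×152.62 = 584.6506 per 100,000.
Cohort B: 0.1900×1471.68 + 0.2400×817.24 + 0.0500×553.88 + 0.5200×179.73 = 596.9104 per 100,000.
Difference = 584.6506 − 596.9104 = -12.2598.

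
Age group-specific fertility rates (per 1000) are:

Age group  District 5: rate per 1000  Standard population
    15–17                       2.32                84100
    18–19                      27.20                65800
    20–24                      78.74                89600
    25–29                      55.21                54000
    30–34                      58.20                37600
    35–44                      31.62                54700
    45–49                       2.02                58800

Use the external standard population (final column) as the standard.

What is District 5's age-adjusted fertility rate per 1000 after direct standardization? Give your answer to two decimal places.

36.12

Standard total = 444600; weights = 0.1892, 0.1480, 0.2015, 0.1215, 0.0846, 0.1230, 0.1323.
Standardized rate: 0.1892×2.32 + 0.1480×27.20 + 0.2015×78.74 + 0.1215×55.21 + 0.0846×58.20 + 0.1230×31.62 + 0.1323×2.02 = 36.1179 per 1000.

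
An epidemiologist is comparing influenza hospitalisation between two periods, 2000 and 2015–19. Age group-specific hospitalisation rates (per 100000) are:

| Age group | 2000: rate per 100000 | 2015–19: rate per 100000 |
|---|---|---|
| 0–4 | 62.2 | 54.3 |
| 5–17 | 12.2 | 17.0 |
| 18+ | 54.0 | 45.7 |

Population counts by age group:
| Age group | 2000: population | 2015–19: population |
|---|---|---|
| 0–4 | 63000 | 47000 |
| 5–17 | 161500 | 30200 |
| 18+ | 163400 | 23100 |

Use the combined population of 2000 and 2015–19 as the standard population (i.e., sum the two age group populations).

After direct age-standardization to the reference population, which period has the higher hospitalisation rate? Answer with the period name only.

2000

Combined standard total = 488200; weights = 0.2253, 0.3927, 0.3820.
2000: 0.2253×62.2 + 0.3927×12.2 + 0.3820×54.0 = 39.4341 per 100000.
2015–19: 0.2253×54.3 + 0.3927×17.0 + 0.3820×45.7 = 36.3682 per 100000.
The crude rates (37.93 vs 41.09) would put 2015–19 higher, but that reflects its age composition; once standardized to a common age structure, 2000 has the higher underlying rate.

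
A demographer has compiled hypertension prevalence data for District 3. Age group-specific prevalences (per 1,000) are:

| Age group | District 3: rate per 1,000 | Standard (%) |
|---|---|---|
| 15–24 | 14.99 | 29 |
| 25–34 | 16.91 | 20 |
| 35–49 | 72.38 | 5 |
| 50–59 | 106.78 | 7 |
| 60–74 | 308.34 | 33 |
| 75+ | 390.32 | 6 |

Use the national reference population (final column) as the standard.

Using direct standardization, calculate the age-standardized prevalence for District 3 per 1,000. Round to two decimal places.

Standard weights: 0.29, 0.20, 0.05, 0.07, 0.33, 0.06.
Standardized rate: 0.2900×14.99 + 0.2000×16.91 + 0.0500×72.38 + 0.0700×106.78 + 0.3300×308.34 + 0.0600×390.32 = 143.9941 per 1,000.

143.99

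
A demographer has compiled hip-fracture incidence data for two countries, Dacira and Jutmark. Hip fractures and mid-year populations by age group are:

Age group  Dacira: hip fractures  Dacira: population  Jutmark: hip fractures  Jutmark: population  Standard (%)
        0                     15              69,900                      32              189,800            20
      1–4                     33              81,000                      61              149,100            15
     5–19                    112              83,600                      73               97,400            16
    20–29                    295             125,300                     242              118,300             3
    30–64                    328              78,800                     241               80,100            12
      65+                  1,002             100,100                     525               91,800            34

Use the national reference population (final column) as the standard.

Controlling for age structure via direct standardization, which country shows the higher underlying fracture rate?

Age-specific rates per 100,000 for Dacira: 21.46, 40.74, 133.97, 235.43, 416.24, 1001.00.
For Jutmark: 16.86, 40.91, 74.95, 204.56, 300.87, 571.90.
Standard weights: 0.20, 0.15, 0.16, 0.03, 0.12, 0.34.
Dacira: 0.2000×21.46 + 0.1500×40.74 + 0.1600×133.97 + 0.0300×235.43 + 0.1200×416.24 + 0.3400×1001.00 = 429.1903 per 100,000.
Jutmark: 0.2000×16.86 + 0.1500×40.91 + 0.1600×74.95 + 0.0300×204.56 + 0.1200×300.87 + 0.3400×571.90 = 258.1868 per 100,000.

Dacira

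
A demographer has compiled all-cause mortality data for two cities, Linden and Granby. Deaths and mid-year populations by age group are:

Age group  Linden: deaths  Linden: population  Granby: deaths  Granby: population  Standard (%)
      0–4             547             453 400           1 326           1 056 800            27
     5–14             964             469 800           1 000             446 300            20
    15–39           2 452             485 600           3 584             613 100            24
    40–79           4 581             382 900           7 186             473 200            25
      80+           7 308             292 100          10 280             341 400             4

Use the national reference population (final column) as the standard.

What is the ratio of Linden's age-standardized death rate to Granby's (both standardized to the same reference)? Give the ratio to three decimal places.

0.826

Age-specific rates per 100 000 for Linden: 120.64, 205.19, 504.94, 1196.40, 2501.88.
For Granby: 125.47, 224.06, 584.57, 1518.60, 3011.13.
Standard weights: 0.27, 0.20, 0.24, 0.25, 0.04.
Linden: 0.2700×120.64 + 0.2000×205.19 + 0.2400×504.94 + 0.2500×1196.40 + 0.0400×2501.88 = 593.9731 per 100 000.
Granby: 0.2700×125.47 + 0.2000×224.06 + 0.2400×584.57 + 0.2500×1518.60 + 0.0400×3011.13 = 719.0819 per 100 000.
Ratio = 593.9731 ÷ 719.0819 = 0.82602.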